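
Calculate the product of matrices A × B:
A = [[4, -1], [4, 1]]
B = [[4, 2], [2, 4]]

Matrix multiplication:
C[0][0] = 4×4 + -1×2 = 14
C[0][1] = 4×2 + -1×4 = 4
C[1][0] = 4×4 + 1×2 = 18
C[1][1] = 4×2 + 1×4 = 12
Result: [[14, 4], [18, 12]]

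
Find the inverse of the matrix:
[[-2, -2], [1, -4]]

For [[a,b],[c,d]], inverse = (1/det)·[[d,-b],[-c,a]]
det = (-2)(-4) - (-2)(1) = 8 - -2 = 10
Inverse = (1/10)·[[-4, 2], [-1, -2]]
= [[-2/5, 1/5], [-1/10, -1/5]]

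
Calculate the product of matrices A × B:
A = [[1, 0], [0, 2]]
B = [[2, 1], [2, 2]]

Matrix multiplication:
C[0][0] = 1×2 + 0×2 = 2
C[0][1] = 1×1 + 0×2 = 1
C[1][0] = 0×2 + 2×2 = 4
C[1][1] = 0×1 + 2×2 = 4
Result: [[2, 1], [4, 4]]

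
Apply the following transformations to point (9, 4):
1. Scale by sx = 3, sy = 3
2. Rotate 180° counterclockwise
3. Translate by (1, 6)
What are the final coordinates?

Step 1: Scale → (27, 12)
Step 2: Rotate 180° → (-27, -12)
Step 3: Translate → (-26, -6)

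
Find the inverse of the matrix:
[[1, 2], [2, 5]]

For [[a,b],[c,d]], inverse = (1/det)·[[d,-b],[-c,a]]
det = (1)(5) - (2)(2) = 5 - 4 = 1
Inverse = [[5, -2], [-2, 1]]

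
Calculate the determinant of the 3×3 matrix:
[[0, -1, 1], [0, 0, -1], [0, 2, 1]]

Expansion along first row:
det = 0·det([[0,-1],[2,1]]) - -1·det([[0,-1],[0,1]]) + 1·det([[0,0],[0,2]])
    = 0·(0·1 - -1·2) - -1·(0·1 - -1·0) + 1·(0·2 - 0·0)
    = 0·2 - -1·0 + 1·0
    = 0 + 0 + 0 = 0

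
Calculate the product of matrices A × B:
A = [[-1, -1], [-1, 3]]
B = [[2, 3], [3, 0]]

Matrix multiplication:
C[0][0] = -1×2 + -1×3 = -5
C[0][1] = -1×3 + -1×0 = -3
C[1][0] = -1×2 + 3×3 = 7
C[1][1] = -1×3 + 3×0 = -3
Result: [[-5, -3], [7, -3]]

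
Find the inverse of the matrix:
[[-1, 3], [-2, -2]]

For [[a,b],[c,d]], inverse = (1/det)·[[d,-b],[-c,a]]
det = (-1)(-2) - (3)(-2) = 2 - -6 = 8
Inverse = (1/8)·[[-2, -3], [2, -1]]
= [[-1/4, -3/8], [1/4, -1/8]]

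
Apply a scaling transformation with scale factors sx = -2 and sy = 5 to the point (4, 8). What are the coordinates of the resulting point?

Scaling matrix:
[[-2, 0], [0, 5]]
Result: (4 × -2, 8 × 5) = (-8, 40)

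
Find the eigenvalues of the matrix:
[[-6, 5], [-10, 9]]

Characteristic equation: det(A - λI) = 0
λ² - (trace)λ + (det) = 0
trace = -6 + 9 = 3, det = (-6)(9) - (5)(-10) = -4
λ² - (3)λ + (-4) = 0
λ = (3 ± √((3)² - 4·(-4))) / 2 = (3 ± √25) / 2
Solving: λ = -1, 4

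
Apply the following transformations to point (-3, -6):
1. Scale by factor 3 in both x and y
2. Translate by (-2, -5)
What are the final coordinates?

Step 1: Scale (-3, -6) by 3 → (-9, -18)
Step 2: Translate by (-2, -5) → (-11, -23)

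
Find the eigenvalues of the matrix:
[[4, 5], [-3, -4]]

Characteristic equation: det(A - λI) = 0
λ² - (trace)λ + (det) = 0
trace = 4 + -4 = 0, det = (4)(-4) - (5)(-3) = -1
λ² - (0)λ + (-1) = 0
λ = (0 ± √((0)² - 4·(-1))) / 2 = (0 ± √4) / 2
Solving: λ = -1, 1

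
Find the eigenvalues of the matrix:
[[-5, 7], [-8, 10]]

Characteristic equation: det(A - λI) = 0
λ² - (trace)λ + (det) = 0
trace = -5 + 10 = 5, det = (-5)(10) - (7)(-8) = 6
λ² - (5)λ + (6) = 0
λ = (5 ± √((5)² - 4·(6))) / 2 = (5 ± √1) / 2
Solving: λ = 2, 3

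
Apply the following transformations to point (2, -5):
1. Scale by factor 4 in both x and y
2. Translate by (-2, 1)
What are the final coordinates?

Step 1: Scale (2, -5) by 4 → (8, -20)
Step 2: Translate by (-2, 1) → (6, -19)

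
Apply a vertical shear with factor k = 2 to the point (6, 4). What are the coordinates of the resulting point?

Shear matrix for vertical shear with factor k = 2:
[[1, 0], [2, 1]]
Result: (6, 4) → (6, 16)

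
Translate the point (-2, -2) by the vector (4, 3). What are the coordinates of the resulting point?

Translation by (4, 3) (homogeneous matrix [[1, 0, 4], [0, 1, 3], [0, 0, 1]]):
x' = -2 + 4 = 2
y' = -2 + 3 = 1
Result: (2, 1)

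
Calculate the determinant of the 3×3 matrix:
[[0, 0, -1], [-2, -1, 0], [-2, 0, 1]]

Expansion along first row:
det = 0·det([[-1,0],[0,1]]) - 0·det([[-2,0],[-2,1]]) + -1·det([[-2,-1],[-2,0]])
    = 0·(-1·1 - 0·0) - 0·(-2·1 - 0·-2) + -1·(-2·0 - -1·-2)
    = 0·-1 - 0·-2 + -1·-2
    = 0 + 0 + 2 = 2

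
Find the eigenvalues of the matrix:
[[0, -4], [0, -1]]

Characteristic equation: det(A - λI) = 0
λ² - (trace)λ + (det) = 0
trace = 0 + -1 = -1, det = (0)(-1) - (-4)(0) = 0
λ² - (-1)λ + (0) = 0
λ = (-1 ± √((-1)² - 4·(0))) / 2 = (-1 ± √1) / 2
Solving: λ = -1, 0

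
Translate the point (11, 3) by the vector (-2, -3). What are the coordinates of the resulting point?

Translation by (-2, -3) (homogeneous matrix [[1, 0, -2], [0, 1, -3], [0, 0, 1]]):
x' = 11 + -2 = 9
y' = 3 + -3 = 0
Result: (9, 0)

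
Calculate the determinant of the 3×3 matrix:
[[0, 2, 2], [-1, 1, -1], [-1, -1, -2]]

Expansion along first row:
det = 0·det([[1,-1],[-1,-2]]) - 2·det([[-1,-1],[-1,-2]]) + 2·det([[-1,1],[-1,-1]])
    = 0·(1·-2 - -1·-1) - 2·(-1·-2 - -1·-1) + 2·(-1·-1 - 1·-1)
    = 0·-3 - 2·1 + 2·2
    = 0 + -2 + 4 = 2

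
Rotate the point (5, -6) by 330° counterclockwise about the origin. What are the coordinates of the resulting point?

Rotation matrix for 330°: [[cos 330°, -sin 330°], [sin 330°, cos 330°]] ≈ [[0.866025, 0.500000], [-0.500000, 0.866025]]
[[0.866025, 0.500000], [-0.500000, 0.866025]] × [5, -6]ᵀ ≈ [1.3301, -7.6962]ᵀ
Result: (1.3301, -7.6962)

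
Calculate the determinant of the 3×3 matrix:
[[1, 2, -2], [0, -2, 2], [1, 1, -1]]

Expansion along first row:
det = 1·det([[-2,2],[1,-1]]) - 2·det([[0,2],[1,-1]]) + -2·det([[0,-2],[1,1]])
    = 1·(-2·-1 - 2·1) - 2·(0·-1 - 2·1) + -2·(0·1 - -2·1)
    = 1·0 - 2·-2 + -2·2
    = 0 + 4 + -4 = 0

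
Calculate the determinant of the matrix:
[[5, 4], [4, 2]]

For a 2×2 matrix [[a, b], [c, d]], det = ad - bc
det = (5)(2) - (4)(4) = 10 - 16 = -6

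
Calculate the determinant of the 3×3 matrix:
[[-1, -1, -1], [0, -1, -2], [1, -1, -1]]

Expansion along first row:
det = -1·det([[-1,-2],[-1,-1]]) - -1·det([[0,-2],[1,-1]]) + -1·det([[0,-1],[1,-1]])
    = -1·(-1·-1 - -2·-1) - -1·(0·-1 - -2·1) + -1·(0·-1 - -1·1)
    = -1·-1 - -1·2 + -1·1
    = 1 + 2 + -1 = 2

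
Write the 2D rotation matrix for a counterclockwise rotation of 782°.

Rotation matrix formula: [[cos θ, -sin θ], [sin θ, cos θ]]
For θ = 782°:
cos(782°) = 0.4695
sin(782°) = 0.8829
Result: [[0.4695, -0.8829], [0.8829, 0.4695]]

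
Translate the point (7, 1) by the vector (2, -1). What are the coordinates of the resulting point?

Translation by (2, -1) (homogeneous matrix [[1, 0, 2], [0, 1, -1], [0, 0, 1]]):
x' = 7 + 2 = 9
y' = 1 + -1 = 0
Result: (9, 0)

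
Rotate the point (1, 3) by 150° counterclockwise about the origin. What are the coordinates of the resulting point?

Rotation matrix for 150°: [[cos 150°, -sin 150°], [sin 150°, cos 150°]] ≈ [[-0.866025, -0.500000], [0.500000, -0.866025]]
[[-0.866025, -0.500000], [0.500000, -0.866025]] × [1, 3]ᵀ ≈ [-2.3660, -2.0981]ᵀ
Result: (-2.3660, -2.0981)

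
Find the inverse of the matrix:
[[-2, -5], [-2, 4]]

For [[a,b],[c,d]], inverse = (1/det)·[[d,-b],[-c,a]]
det = (-2)(4) - (-5)(-2) = -8 - 10 = -18
Inverse = (1/-18)·[[4, 5], [2, -2]]
= [[-2/9, -5/18], [-1/9, 1/9]]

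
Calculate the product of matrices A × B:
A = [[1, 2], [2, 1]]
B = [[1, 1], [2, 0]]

Matrix multiplication:
C[0][0] = 1×1 + 2×2 = 5
C[0][1] = 1×1 + 2×0 = 1
C[1][0] = 2×1 + 1×2 = 4
C[1][1] = 2×1 + 1×0 = 2
Result: [[5, 1], [4, 2]]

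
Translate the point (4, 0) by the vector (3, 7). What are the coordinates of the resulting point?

Translation by (3, 7) (homogeneous matrix [[1, 0, 3], [0, 1, 7], [0, 0, 1]]):
x' = 4 + 3 = 7
y' = 0 + 7 = 7
Result: (7, 7)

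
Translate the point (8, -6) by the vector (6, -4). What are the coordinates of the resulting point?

Translation by (6, -4) (homogeneous matrix [[1, 0, 6], [0, 1, -4], [0, 0, 1]]):
x' = 8 + 6 = 14
y' = -6 + -4 = -10
Result: (14, -10)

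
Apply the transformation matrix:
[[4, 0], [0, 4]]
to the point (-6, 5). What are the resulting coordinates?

Matrix multiplication:
[[4, 0], [0, 4]] × [-6, 5]ᵀ
= [(4)(-6) + (0)(5), (0)(-6) + (4)(5)]ᵀ
= [-24, 20]ᵀ
Result: (-24, 20)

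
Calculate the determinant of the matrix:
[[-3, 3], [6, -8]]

For a 2×2 matrix [[a, b], [c, d]], det = ad - bc
det = (-3)(-8) - (3)(6) = 24 - 18 = 6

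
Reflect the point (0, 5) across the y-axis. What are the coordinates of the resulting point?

Reflection across y-axis: (0, 5) → (0, 5)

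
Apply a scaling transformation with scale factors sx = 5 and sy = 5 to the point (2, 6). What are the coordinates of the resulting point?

Scaling matrix:
[[5, 0], [0, 5]]
Result: (2 × 5, 6 × 5) = (10, 30)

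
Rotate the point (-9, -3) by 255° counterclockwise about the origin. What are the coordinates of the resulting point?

Rotation matrix for 255°: [[cos 255°, -sin 255°], [sin 255°, cos 255°]] ≈ [[-0.258819, 0.965926], [-0.965926, -0.258819]]
[[-0.258819, 0.965926], [-0.965926, -0.258819]] × [-9, -3]ᵀ ≈ [-0.5684, 9.4698]ᵀ
Result: (-0.5684, 9.4698)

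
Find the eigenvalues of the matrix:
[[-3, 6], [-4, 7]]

Characteristic equation: det(A - λI) = 0
λ² - (trace)λ + (det) = 0
trace = -3 + 7 = 4, det = (-3)(7) - (6)(-4) = 3
λ² - (4)λ + (3) = 0
λ = (4 ± √((4)² - 4·(3))) / 2 = (4 ± √4) / 2
Solving: λ = 1, 3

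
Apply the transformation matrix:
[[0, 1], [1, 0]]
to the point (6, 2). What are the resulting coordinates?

Matrix multiplication:
[[0, 1], [1, 0]] × [6, 2]ᵀ
= [(0)(6) + (1)(2), (1)(6) + (0)(2)]ᵀ
= [2, 6]ᵀ
Result: (2, 6)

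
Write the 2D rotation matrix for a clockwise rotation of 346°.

Rotation matrix formula: [[cos θ, -sin θ], [sin θ, cos θ]]
A clockwise rotation by 346° is equivalent to a counterclockwise rotation by -346°.
For θ = -346°:
cos(-346°) = 0.9703
sin(-346°) = 0.2419
Result: [[0.9703, -0.2419], [0.2419, 0.9703]]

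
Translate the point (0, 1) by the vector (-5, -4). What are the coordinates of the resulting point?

Translation by (-5, -4) (homogeneous matrix [[1, 0, -5], [0, 1, -4], [0, 0, 1]]):
x' = 0 + -5 = -5
y' = 1 + -4 = -3
Result: (-5, -3)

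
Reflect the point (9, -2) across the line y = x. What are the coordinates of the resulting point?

Reflection across line y = x: (9, -2) → (-2, 9)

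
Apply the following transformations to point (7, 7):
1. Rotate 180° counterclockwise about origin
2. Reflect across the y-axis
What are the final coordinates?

Step 1: Rotate 180° → (-7, -7)
Step 2: Reflect across y-axis → (7, -7)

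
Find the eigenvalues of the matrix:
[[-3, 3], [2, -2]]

Characteristic equation: det(A - λI) = 0
λ² - (trace)λ + (det) = 0
trace = -3 + -2 = -5, det = (-3)(-2) - (3)(2) = 0
λ² - (-5)λ + (0) = 0
λ = (-5 ± √((-5)² - 4·(0))) / 2 = (-5 ± √25) / 2
Solving: λ = -5, 0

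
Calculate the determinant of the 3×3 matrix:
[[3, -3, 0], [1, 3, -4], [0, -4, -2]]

Expansion along first row:
det = 3·det([[3,-4],[-4,-2]]) - -3·det([[1,-4],[0,-2]]) + 0·det([[1,3],[0,-4]])
    = 3·(3·-2 - -4·-4) - -3·(1·-2 - -4·0) + 0·(1·-4 - 3·0)
    = 3·-22 - -3·-2 + 0·-4
    = -66 + -6 + 0 = -72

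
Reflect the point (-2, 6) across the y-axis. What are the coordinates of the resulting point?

Reflection across y-axis: (-2, 6) → (2, 6)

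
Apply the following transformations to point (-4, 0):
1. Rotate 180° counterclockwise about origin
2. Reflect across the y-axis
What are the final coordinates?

Step 1: Rotate 180° → (4, 0)
Step 2: Reflect across y-axis → (-4, 0)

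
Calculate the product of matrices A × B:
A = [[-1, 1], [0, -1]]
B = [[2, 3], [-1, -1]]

Matrix multiplication:
C[0][0] = -1×2 + 1×-1 = -3
C[0][1] = -1×3 + 1×-1 = -4
C[1][0] = 0×2 + -1×-1 = 1
C[1][1] = 0×3 + -1×-1 = 1
Result: [[-3, -4], [1, 1]]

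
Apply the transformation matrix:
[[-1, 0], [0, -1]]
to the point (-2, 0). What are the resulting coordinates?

Matrix multiplication:
[[-1, 0], [0, -1]] × [-2, 0]ᵀ
= [(-1)(-2) + (0)(0), (0)(-2) + (-1)(0)]ᵀ
= [2, 0]ᵀ
Result: (2, 0)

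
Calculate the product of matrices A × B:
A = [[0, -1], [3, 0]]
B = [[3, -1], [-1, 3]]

Matrix multiplication:
C[0][0] = 0×3 + -1×-1 = 1
C[0][1] = 0×-1 + -1×3 = -3
C[1][0] = 3×3 + 0×-1 = 9
C[1][1] = 3×-1 + 0×3 = -3
Result: [[1, -3], [9, -3]]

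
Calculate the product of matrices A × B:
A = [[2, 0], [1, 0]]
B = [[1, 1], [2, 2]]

Matrix multiplication:
C[0][0] = 2×1 + 0×2 = 2
C[0][1] = 2×1 + 0×2 = 2
C[1][0] = 1×1 + 0×2 = 1
C[1][1] = 1×1 + 0×2 = 1
Result: [[2, 2], [1, 1]]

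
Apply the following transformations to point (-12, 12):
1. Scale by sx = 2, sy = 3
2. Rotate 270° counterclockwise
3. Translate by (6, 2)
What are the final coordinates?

Step 1: Scale → (-24, 36)
Step 2: Rotate 270° → (36, 24)
Step 3: Translate → (42, 26)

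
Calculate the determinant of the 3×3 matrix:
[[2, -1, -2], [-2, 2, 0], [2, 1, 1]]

Expansion along first row:
det = 2·det([[2,0],[1,1]]) - -1·det([[-2,0],[2,1]]) + -2·det([[-2,2],[2,1]])
    = 2·(2·1 - 0·1) - -1·(-2·1 - 0·2) + -2·(-2·1 - 2·2)
    = 2·2 - -1·-2 + -2·-6
    = 4 + -2 + 12 = 14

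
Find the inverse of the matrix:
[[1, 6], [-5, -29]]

For [[a,b],[c,d]], inverse = (1/det)·[[d,-b],[-c,a]]
det = (1)(-29) - (6)(-5) = -29 - -30 = 1
Inverse = [[-29, -6], [5, 1]]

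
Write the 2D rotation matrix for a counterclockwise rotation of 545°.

Rotation matrix formula: [[cos θ, -sin θ], [sin θ, cos θ]]
For θ = 545°:
cos(545°) = -0.9962
sin(545°) = -0.0872
Result: [[-0.9962, 0.0872], [-0.0872, -0.9962]]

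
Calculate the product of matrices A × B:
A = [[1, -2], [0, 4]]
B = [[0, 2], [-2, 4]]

Matrix multiplication:
C[0][0] = 1×0 + -2×-2 = 4
C[0][1] = 1×2 + -2×4 = -6
C[1][0] = 0×0 + 4×-2 = -8
C[1][1] = 0×2 + 4×4 = 16
Result: [[4, -6], [-8, 16]]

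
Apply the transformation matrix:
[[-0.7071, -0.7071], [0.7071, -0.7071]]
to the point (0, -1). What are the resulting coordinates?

Matrix multiplication:
[[-0.7071, -0.7071], [0.7071, -0.7071]] × [0, -1]ᵀ
= [(-0.7071)(0) + (-0.7071)(-1), (0.7071)(0) + (-0.7071)(-1)]ᵀ
= [0.7071, 0.7071]ᵀ
Result: (0.7071, 0.7071)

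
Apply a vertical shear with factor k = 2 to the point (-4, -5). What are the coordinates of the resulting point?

Shear matrix for vertical shear with factor k = 2:
[[1, 0], [2, 1]]
Result: (-4, -5) → (-4, -13)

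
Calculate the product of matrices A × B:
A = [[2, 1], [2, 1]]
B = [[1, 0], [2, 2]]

Matrix multiplication:
C[0][0] = 2×1 + 1×2 = 4
C[0][1] = 2×0 + 1×2 = 2
C[1][0] = 2×1 + 1×2 = 4
C[1][1] = 2×0 + 1×2 = 2
Result: [[4, 2], [4, 2]]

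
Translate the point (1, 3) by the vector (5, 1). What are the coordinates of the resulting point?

Translation by (5, 1) (homogeneous matrix [[1, 0, 5], [0, 1, 1], [0, 0, 1]]):
x' = 1 + 5 = 6
y' = 3 + 1 = 4
Result: (6, 4)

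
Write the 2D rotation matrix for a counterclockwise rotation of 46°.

Rotation matrix formula: [[cos θ, -sin θ], [sin θ, cos θ]]
For θ = 46°:
cos(46°) = 0.6947
sin(46°) = 0.7193
Result: [[0.6947, -0.7193], [0.7193, 0.6947]]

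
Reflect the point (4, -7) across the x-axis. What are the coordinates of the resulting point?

Reflection across x-axis: (4, -7) → (4, 7)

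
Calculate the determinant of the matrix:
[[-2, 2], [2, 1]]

For a 2×2 matrix [[a, b], [c, d]], det = ad - bc
det = (-2)(1) - (2)(2) = -2 - 4 = -6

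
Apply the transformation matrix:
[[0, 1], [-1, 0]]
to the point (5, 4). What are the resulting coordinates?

Matrix multiplication:
[[0, 1], [-1, 0]] × [5, 4]ᵀ
= [(0)(5) + (1)(4), (-1)(5) + (0)(4)]ᵀ
= [4, -5]ᵀ
Result: (4, -5)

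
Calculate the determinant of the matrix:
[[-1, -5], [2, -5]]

For a 2×2 matrix [[a, b], [c, d]], det = ad - bc
det = (-1)(-5) - (-5)(2) = 5 - -10 = 15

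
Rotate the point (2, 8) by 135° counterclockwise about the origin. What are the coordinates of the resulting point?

Rotation matrix for 135°: [[cos 135°, -sin 135°], [sin 135°, cos 135°]] ≈ [[-0.707107, -0.707107], [0.707107, -0.707107]]
[[-0.707107, -0.707107], [0.707107, -0.707107]] × [2, 8]ᵀ ≈ [-7.0711, -4.2426]ᵀ
Result: (-7.0711, -4.2426)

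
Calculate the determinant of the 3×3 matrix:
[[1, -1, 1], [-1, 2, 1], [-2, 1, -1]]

Expansion along first row:
det = 1·det([[2,1],[1,-1]]) - -1·det([[-1,1],[-2,-1]]) + 1·det([[-1,2],[-2,1]])
    = 1·(2·-1 - 1·1) - -1·(-1·-1 - 1·-2) + 1·(-1·1 - 2·-2)
    = 1·-3 - -1·3 + 1·3
    = -3 + 3 + 3 = 3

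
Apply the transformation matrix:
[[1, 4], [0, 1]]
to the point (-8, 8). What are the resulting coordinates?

Matrix multiplication:
[[1, 4], [0, 1]] × [-8, 8]ᵀ
= [(1)(-8) + (4)(8), (0)(-8) + (1)(8)]ᵀ
= [24, 8]ᵀ
Result: (24, 8)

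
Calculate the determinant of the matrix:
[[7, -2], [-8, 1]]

For a 2×2 matrix [[a, b], [c, d]], det = ad - bc
det = (7)(1) - (-2)(-8) = 7 - 16 = -9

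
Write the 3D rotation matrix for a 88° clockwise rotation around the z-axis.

Rotation matrix for clockwise 88° around z-axis:
A clockwise rotation by 88° is a counterclockwise rotation by -88°.
cos(-88°) = 0.0349, sin(-88°) = -0.9994
Result: [[0.0349, 0.9994, 0], [-0.9994, 0.0349, 0], [0, 0, 1]]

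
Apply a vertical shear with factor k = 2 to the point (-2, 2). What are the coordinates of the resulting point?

Shear matrix for vertical shear with factor k = 2:
[[1, 0], [2, 1]]
Result: (-2, 2) → (-2, -2)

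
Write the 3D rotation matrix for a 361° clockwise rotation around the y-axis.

Rotation matrix for clockwise 361° around y-axis:
A clockwise rotation by 361° is a counterclockwise rotation by -361°.
cos(-361°) = 0.9998, sin(-361°) = -0.0175
Result: [[0.9998, 0, -0.0175], [0, 1, 0], [0.0175, 0, 0.9998]]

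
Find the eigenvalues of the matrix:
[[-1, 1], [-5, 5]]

Characteristic equation: det(A - λI) = 0
λ² - (trace)λ + (det) = 0
trace = -1 + 5 = 4, det = (-1)(5) - (1)(-5) = 0
λ² - (4)λ + (0) = 0
λ = (4 ± √((4)² - 4·(0))) / 2 = (4 ± √16) / 2
Solving: λ = 0, 4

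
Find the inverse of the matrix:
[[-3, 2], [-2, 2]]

For [[a,b],[c,d]], inverse = (1/det)·[[d,-b],[-c,a]]
det = (-3)(2) - (2)(-2) = -6 - -4 = -2
Inverse = (1/-2)·[[2, -2], [2, -3]]
= [[-1, 1], [-1, 3/2]]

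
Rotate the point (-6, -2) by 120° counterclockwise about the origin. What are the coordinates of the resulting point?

Rotation matrix for 120°: [[cos 120°, -sin 120°], [sin 120°, cos 120°]] ≈ [[-0.500000, -0.866025], [0.866025, -0.500000]]
[[-0.500000, -0.866025], [0.866025, -0.500000]] × [-6, -2]ᵀ ≈ [4.7321, -4.1962]ᵀ
Result: (4.7321, -4.1962)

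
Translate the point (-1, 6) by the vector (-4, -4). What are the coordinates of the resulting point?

Translation by (-4, -4) (homogeneous matrix [[1, 0, -4], [0, 1, -4], [0, 0, 1]]):
x' = -1 + -4 = -5
y' = 6 + -4 = 2
Result: (-5, 2)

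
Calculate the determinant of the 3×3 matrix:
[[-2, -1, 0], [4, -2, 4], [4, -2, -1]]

Expansion along first row:
det = -2·det([[-2,4],[-2,-1]]) - -1·det([[4,4],[4,-1]]) + 0·det([[4,-2],[4,-2]])
    = -2·(-2·-1 - 4·-2) - -1·(4·-1 - 4·4) + 0·(4·-2 - -2·4)
    = -2·10 - -1·-20 + 0·0
    = -20 + -20 + 0 = -40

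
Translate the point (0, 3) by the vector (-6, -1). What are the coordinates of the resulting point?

Translation by (-6, -1) (homogeneous matrix [[1, 0, -6], [0, 1, -1], [0, 0, 1]]):
x' = 0 + -6 = -6
y' = 3 + -1 = 2
Result: (-6, 2)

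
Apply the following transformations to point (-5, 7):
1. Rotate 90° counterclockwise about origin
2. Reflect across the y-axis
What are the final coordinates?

Step 1: Rotate 90° → (-7, -5)
Step 2: Reflect across y-axis → (7, -5)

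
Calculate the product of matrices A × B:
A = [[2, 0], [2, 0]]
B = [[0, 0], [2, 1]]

Matrix multiplication:
C[0][0] = 2×0 + 0×2 = 0
C[0][1] = 2×0 + 0×1 = 0
C[1][0] = 2×0 + 0×2 = 0
C[1][1] = 2×0 + 0×1 = 0
Result: [[0, 0], [0, 0]]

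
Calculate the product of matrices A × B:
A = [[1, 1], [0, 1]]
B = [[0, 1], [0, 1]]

Matrix multiplication:
C[0][0] = 1×0 + 1×0 = 0
C[0][1] = 1×1 + 1×1 = 2
C[1][0] = 0×0 + 1×0 = 0
C[1][1] = 0×1 + 1×1 = 1
Result: [[0, 2], [0, 1]]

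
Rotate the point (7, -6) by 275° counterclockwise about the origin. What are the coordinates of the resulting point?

Rotation matrix for 275°: [[cos 275°, -sin 275°], [sin 275°, cos 275°]] ≈ [[0.087156, 0.996195], [-0.996195, 0.087156]]
[[0.087156, 0.996195], [-0.996195, 0.087156]] × [7, -6]ᵀ ≈ [-5.3671, -7.4963]ᵀ
Result: (-5.3671, -7.4963)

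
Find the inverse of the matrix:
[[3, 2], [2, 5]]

For [[a,b],[c,d]], inverse = (1/det)·[[d,-b],[-c,a]]
det = (3)(5) - (2)(2) = 15 - 4 = 11
Inverse = (1/11)·[[5, -2], [-2, 3]]
= [[5/11, -2/11], [-2/11, 3/11]]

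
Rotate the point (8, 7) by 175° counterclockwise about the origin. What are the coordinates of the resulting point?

Rotation matrix for 175°: [[cos 175°, -sin 175°], [sin 175°, cos 175°]] ≈ [[-0.996195, -0.087156], [0.087156, -0.996195]]
[[-0.996195, -0.087156], [0.087156, -0.996195]] × [8, 7]ᵀ ≈ [-8.5796, -6.2761]ᵀ
Result: (-8.5796, -6.2761)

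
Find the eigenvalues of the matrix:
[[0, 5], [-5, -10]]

Characteristic equation: det(A - λI) = 0
λ² - (trace)λ + (det) = 0
trace = 0 + -10 = -10, det = (0)(-10) - (5)(-5) = 25
λ² - (-10)λ + (25) = 0
λ = (-10 ± √((-10)² - 4·(25))) / 2 = (-10 ± √0) / 2
Solving: λ = -5, -5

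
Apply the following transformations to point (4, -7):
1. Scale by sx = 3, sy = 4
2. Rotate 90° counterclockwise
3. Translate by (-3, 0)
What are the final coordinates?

Step 1: Scale → (12, -28)
Step 2: Rotate 90° → (28, 12)
Step 3: Translate → (25, 12)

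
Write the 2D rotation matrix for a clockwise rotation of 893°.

Rotation matrix formula: [[cos θ, -sin θ], [sin θ, cos θ]]
A clockwise rotation by 893° is equivalent to a counterclockwise rotation by -893°.
For θ = -893°:
cos(-893°) = -0.9925
sin(-893°) = -0.1219
Result: [[-0.9925, 0.1219], [-0.1219, -0.9925]]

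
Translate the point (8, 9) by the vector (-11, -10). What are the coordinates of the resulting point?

Translation by (-11, -10) (homogeneous matrix [[1, 0, -11], [0, 1, -10], [0, 0, 1]]):
x' = 8 + -11 = -3
y' = 9 + -10 = -1
Result: (-3, -1)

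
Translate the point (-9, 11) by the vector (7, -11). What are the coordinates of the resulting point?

Translation by (7, -11) (homogeneous matrix [[1, 0, 7], [0, 1, -11], [0, 0, 1]]):
x' = -9 + 7 = -2
y' = 11 + -11 = 0
Result: (-2, 0)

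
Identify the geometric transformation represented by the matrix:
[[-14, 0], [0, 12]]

This matrix represents: non-uniform scaling by sx = -14, sy = 12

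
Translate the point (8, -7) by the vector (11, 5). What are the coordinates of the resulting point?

Translation by (11, 5) (homogeneous matrix [[1, 0, 11], [0, 1, 5], [0, 0, 1]]):
x' = 8 + 11 = 19
y' = -7 + 5 = -2
Result: (19, -2)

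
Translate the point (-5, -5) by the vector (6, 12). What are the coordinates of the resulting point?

Translation by (6, 12) (homogeneous matrix [[1, 0, 6], [0, 1, 12], [0, 0, 1]]):
x' = -5 + 6 = 1
y' = -5 + 12 = 7
Result: (1, 7)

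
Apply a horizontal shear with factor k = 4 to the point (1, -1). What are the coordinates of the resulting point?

Shear matrix for horizontal shear with factor k = 4:
[[1, 4], [0, 1]]
Result: (1, -1) → (-3, -1)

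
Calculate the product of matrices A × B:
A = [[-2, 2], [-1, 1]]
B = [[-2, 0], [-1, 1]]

Matrix multiplication:
C[0][0] = -2×-2 + 2×-1 = 2
C[0][1] = -2×0 + 2×1 = 2
C[1][0] = -1×-2 + 1×-1 = 1
C[1][1] = -1×0 + 1×1 = 1
Result: [[2, 2], [1, 1]]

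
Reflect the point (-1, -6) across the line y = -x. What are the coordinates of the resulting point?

Reflection across line y = -x: (-1, -6) → (6, 1)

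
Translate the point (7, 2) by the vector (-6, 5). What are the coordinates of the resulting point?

Translation by (-6, 5) (homogeneous matrix [[1, 0, -6], [0, 1, 5], [0, 0, 1]]):
x' = 7 + -6 = 1
y' = 2 + 5 = 7
Result: (1, 7)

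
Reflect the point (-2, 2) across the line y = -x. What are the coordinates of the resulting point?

Reflection across line y = -x: (-2, 2) → (-2, 2)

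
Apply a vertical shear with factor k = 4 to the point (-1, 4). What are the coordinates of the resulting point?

Shear matrix for vertical shear with factor k = 4:
[[1, 0], [4, 1]]
Result: (-1, 4) → (-1, 0)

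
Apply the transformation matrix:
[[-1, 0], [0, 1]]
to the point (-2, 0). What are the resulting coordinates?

Matrix multiplication:
[[-1, 0], [0, 1]] × [-2, 0]ᵀ
= [(-1)(-2) + (0)(0), (0)(-2) + (1)(0)]ᵀ
= [2, 0]ᵀ
Result: (2, 0)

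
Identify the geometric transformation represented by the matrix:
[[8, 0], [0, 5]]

This matrix represents: non-uniform scaling by sx = 8, sy = 5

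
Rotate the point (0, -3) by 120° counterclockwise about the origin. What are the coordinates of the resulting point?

Rotation matrix for 120°: [[cos 120°, -sin 120°], [sin 120°, cos 120°]] ≈ [[-0.500000, -0.866025], [0.866025, -0.500000]]
[[-0.500000, -0.866025], [0.866025, -0.500000]] × [0, -3]ᵀ ≈ [2.5981, 1.5000]ᵀ
Result: (2.5981, 1.5000)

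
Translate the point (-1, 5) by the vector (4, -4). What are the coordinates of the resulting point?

Translation by (4, -4) (homogeneous matrix [[1, 0, 4], [0, 1, -4], [0, 0, 1]]):
x' = -1 + 4 = 3
y' = 5 + -4 = 1
Result: (3, 1)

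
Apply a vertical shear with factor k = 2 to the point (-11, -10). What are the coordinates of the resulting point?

Shear matrix for vertical shear with factor k = 2:
[[1, 0], [2, 1]]
Result: (-11, -10) → (-11, -32)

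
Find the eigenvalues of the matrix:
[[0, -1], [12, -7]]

Characteristic equation: det(A - λI) = 0
λ² - (trace)λ + (det) = 0
trace = 0 + -7 = -7, det = (0)(-7) - (-1)(12) = 12
λ² - (-7)λ + (12) = 0
λ = (-7 ± √((-7)² - 4·(12))) / 2 = (-7 ± √1) / 2
Solving: λ = -4, -3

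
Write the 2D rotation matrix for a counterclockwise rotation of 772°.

Rotation matrix formula: [[cos θ, -sin θ], [sin θ, cos θ]]
For θ = 772°:
cos(772°) = 0.6157
sin(772°) = 0.7880
Result: [[0.6157, -0.7880], [0.7880, 0.6157]]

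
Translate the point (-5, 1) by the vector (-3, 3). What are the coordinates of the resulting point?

Translation by (-3, 3) (homogeneous matrix [[1, 0, -3], [0, 1, 3], [0, 0, 1]]):
x' = -5 + -3 = -8
y' = 1 + 3 = 4
Result: (-8, 4)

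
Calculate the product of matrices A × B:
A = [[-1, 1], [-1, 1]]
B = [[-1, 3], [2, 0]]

Matrix multiplication:
C[0][0] = -1×-1 + 1×2 = 3
C[0][1] = -1×3 + 1×0 = -3
C[1][0] = -1×-1 + 1×2 = 3
C[1][1] = -1×3 + 1×0 = -3
Result: [[3, -3], [3, -3]]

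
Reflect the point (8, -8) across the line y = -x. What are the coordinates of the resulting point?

Reflection across line y = -x: (8, -8) → (8, -8)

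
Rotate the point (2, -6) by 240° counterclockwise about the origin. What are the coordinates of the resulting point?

Rotation matrix for 240°: [[cos 240°, -sin 240°], [sin 240°, cos 240°]] ≈ [[-0.500000, 0.866025], [-0.866025, -0.500000]]
[[-0.500000, 0.866025], [-0.866025, -0.500000]] × [2, -6]ᵀ ≈ [-6.1962, 1.2679]ᵀ
Result: (-6.1962, 1.2679)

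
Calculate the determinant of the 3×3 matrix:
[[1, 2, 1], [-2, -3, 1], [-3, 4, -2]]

Expansion along first row:
det = 1·det([[-3,1],[4,-2]]) - 2·det([[-2,1],[-3,-2]]) + 1·det([[-2,-3],[-3,4]])
    = 1·(-3·-2 - 1·4) - 2·(-2·-2 - 1·-3) + 1·(-2·4 - -3·-3)
    = 1·2 - 2·7 + 1·-17
    = 2 + -14 + -17 = -29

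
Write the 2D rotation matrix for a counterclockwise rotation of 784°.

Rotation matrix formula: [[cos θ, -sin θ], [sin θ, cos θ]]
For θ = 784°:
cos(784°) = 0.4384
sin(784°) = 0.8988
Result: [[0.4384, -0.8988], [0.8988, 0.4384]]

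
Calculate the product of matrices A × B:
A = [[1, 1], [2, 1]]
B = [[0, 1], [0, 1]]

Matrix multiplication:
C[0][0] = 1×0 + 1×0 = 0
C[0][1] = 1×1 + 1×1 = 2
C[1][0] = 2×0 + 1×0 = 0
C[1][1] = 2×1 + 1×1 = 3
Result: [[0, 2], [0, 3]]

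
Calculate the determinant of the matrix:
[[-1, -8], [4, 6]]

For a 2×2 matrix [[a, b], [c, d]], det = ad - bc
det = (-1)(6) - (-8)(4) = -6 - -32 = 26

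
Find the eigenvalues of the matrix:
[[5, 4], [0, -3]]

Characteristic equation: det(A - λI) = 0
λ² - (trace)λ + (det) = 0
trace = 5 + -3 = 2, det = (5)(-3) - (4)(0) = -15
λ² - (2)λ + (-15) = 0
λ = (2 ± √((2)² - 4·(-15))) / 2 = (2 ± √64) / 2
Solving: λ = -3, 5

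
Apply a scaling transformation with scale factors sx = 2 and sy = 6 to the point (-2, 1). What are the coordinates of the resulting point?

Scaling matrix:
[[2, 0], [0, 6]]
Result: (-2 × 2, 1 × 6) = (-4, 6)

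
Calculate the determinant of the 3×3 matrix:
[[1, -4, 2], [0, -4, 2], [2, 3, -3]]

Expansion along first row:
det = 1·det([[-4,2],[3,-3]]) - -4·det([[0,2],[2,-3]]) + 2·det([[0,-4],[2,3]])
    = 1·(-4·-3 - 2·3) - -4·(0·-3 - 2·2) + 2·(0·3 - -4·2)
    = 1·6 - -4·-4 + 2·8
    = 6 + -16 + 16 = 6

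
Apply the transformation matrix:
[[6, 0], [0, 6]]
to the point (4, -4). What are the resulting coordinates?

Matrix multiplication:
[[6, 0], [0, 6]] × [4, -4]ᵀ
= [(6)(4) + (0)(-4), (0)(4) + (6)(-4)]ᵀ
= [24, -24]ᵀ
Result: (24, -24)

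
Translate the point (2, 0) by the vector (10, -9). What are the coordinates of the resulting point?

Translation by (10, -9) (homogeneous matrix [[1, 0, 10], [0, 1, -9], [0, 0, 1]]):
x' = 2 + 10 = 12
y' = 0 + -9 = -9
Result: (12, -9)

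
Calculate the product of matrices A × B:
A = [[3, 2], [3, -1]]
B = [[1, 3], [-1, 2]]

Matrix multiplication:
C[0][0] = 3×1 + 2×-1 = 1
C[0][1] = 3×3 + 2×2 = 13
C[1][0] = 3×1 + -1×-1 = 4
C[1][1] = 3×3 + -1×2 = 7
Result: [[1, 13], [4, 7]]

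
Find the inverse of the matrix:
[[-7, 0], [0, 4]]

For [[a,b],[c,d]], inverse = (1/det)·[[d,-b],[-c,a]]
det = (-7)(4) - (0)(0) = -28 - 0 = -28
Inverse = (1/-28)·[[4, 0], [0, -7]]
= [[-1/7, 0], [0, 1/4]]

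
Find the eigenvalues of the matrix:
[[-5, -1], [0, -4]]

Characteristic equation: det(A - λI) = 0
λ² - (trace)λ + (det) = 0
trace = -5 + -4 = -9, det = (-5)(-4) - (-1)(0) = 20
λ² - (-9)λ + (20) = 0
λ = (-9 ± √((-9)² - 4·(20))) / 2 = (-9 ± √1) / 2
Solving: λ = -5, -4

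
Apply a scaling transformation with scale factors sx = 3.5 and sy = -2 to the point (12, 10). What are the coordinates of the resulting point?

Scaling matrix:
[[3.50, 0], [0, -2]]
Result: (12 × 3.5, 10 × -2) = (42, -20)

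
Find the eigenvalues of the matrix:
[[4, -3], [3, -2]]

Characteristic equation: det(A - λI) = 0
λ² - (trace)λ + (det) = 0
trace = 4 + -2 = 2, det = (4)(-2) - (-3)(3) = 1
λ² - (2)λ + (1) = 0
λ = (2 ± √((2)² - 4·(1))) / 2 = (2 ± √0) / 2
Solving: λ = 1, 1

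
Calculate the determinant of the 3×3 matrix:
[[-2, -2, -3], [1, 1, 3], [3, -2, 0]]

Expansion along first row:
det = -2·det([[1,3],[-2,0]]) - -2·det([[1,3],[3,0]]) + -3·det([[1,1],[3,-2]])
    = -2·(1·0 - 3·-2) - -2·(1·0 - 3·3) + -3·(1·-2 - 1·3)
    = -2·6 - -2·-9 + -3·-5
    = -12 + -18 + 15 = -15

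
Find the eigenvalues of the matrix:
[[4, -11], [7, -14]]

Characteristic equation: det(A - λI) = 0
λ² - (trace)λ + (det) = 0
trace = 4 + -14 = -10, det = (4)(-14) - (-11)(7) = 21
λ² - (-10)λ + (21) = 0
λ = (-10 ± √((-10)² - 4·(21))) / 2 = (-10 ± √16) / 2
Solving: λ = -7, -3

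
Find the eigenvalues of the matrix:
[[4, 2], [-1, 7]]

Characteristic equation: det(A - λI) = 0
λ² - (trace)λ + (det) = 0
trace = 4 + 7 = 11, det = (4)(7) - (2)(-1) = 30
λ² - (11)λ + (30) = 0
λ = (11 ± √((11)² - 4·(30))) / 2 = (11 ± √1) / 2
Solving: λ = 5, 6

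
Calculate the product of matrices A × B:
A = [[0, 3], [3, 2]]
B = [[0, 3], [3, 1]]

Matrix multiplication:
C[0][0] = 0×0 + 3×3 = 9
C[0][1] = 0×3 + 3×1 = 3
C[1][0] = 3×0 + 2×3 = 6
C[1][1] = 3×3 + 2×1 = 11
Result: [[9, 3], [6, 11]]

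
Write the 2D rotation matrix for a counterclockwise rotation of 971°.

Rotation matrix formula: [[cos θ, -sin θ], [sin θ, cos θ]]
For θ = 971°:
cos(971°) = -0.3256
sin(971°) = -0.9455
Result: [[-0.3256, 0.9455], [-0.9455, -0.3256]]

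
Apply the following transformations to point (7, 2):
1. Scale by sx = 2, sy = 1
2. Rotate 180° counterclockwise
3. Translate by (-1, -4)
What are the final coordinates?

Step 1: Scale → (14, 2)
Step 2: Rotate 180° → (-14, -2)
Step 3: Translate → (-15, -6)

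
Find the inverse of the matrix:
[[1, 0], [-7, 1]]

For [[a,b],[c,d]], inverse = (1/det)·[[d,-b],[-c,a]]
det = (1)(1) - (0)(-7) = 1 - 0 = 1
Inverse = [[1, 0], [7, 1]]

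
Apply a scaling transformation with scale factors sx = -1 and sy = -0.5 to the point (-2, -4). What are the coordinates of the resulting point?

Scaling matrix:
[[-1, 0], [0, -0.50]]
Result: (-2 × -1, -4 × -0.5) = (2, 2)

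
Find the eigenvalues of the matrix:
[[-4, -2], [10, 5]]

Characteristic equation: det(A - λI) = 0
λ² - (trace)λ + (det) = 0
trace = -4 + 5 = 1, det = (-4)(5) - (-2)(10) = 0
λ² - (1)λ + (0) = 0
λ = (1 ± √((1)² - 4·(0))) / 2 = (1 ± √1) / 2
Solving: λ = 0, 1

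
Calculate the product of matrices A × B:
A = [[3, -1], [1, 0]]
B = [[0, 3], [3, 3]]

Matrix multiplication:
C[0][0] = 3×0 + -1×3 = -3
C[0][1] = 3×3 + -1×3 = 6
C[1][0] = 1×0 + 0×3 = 0
C[1][1] = 1×3 + 0×3 = 3
Result: [[-3, 6], [0, 3]]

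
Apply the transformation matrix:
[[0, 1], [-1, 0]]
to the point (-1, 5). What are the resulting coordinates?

Matrix multiplication:
[[0, 1], [-1, 0]] × [-1, 5]ᵀ
= [(0)(-1) + (1)(5), (-1)(-1) + (0)(5)]ᵀ
= [5, 1]ᵀ
Result: (5, 1)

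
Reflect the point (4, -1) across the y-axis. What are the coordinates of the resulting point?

Reflection across y-axis: (4, -1) → (-4, -1)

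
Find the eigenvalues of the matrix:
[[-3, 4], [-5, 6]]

Characteristic equation: det(A - λI) = 0
λ² - (trace)λ + (det) = 0
trace = -3 + 6 = 3, det = (-3)(6) - (4)(-5) = 2
λ² - (3)λ + (2) = 0
λ = (3 ± √((3)² - 4·(2))) / 2 = (3 ± √1) / 2
Solving: λ = 1, 2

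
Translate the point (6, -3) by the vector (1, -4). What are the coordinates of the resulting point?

Translation by (1, -4) (homogeneous matrix [[1, 0, 1], [0, 1, -4], [0, 0, 1]]):
x' = 6 + 1 = 7
y' = -3 + -4 = -7
Result: (7, -7)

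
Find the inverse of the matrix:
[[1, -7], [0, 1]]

For [[a,b],[c,d]], inverse = (1/det)·[[d,-b],[-c,a]]
det = (1)(1) - (-7)(0) = 1 - 0 = 1
Inverse = [[1, 7], [0, 1]]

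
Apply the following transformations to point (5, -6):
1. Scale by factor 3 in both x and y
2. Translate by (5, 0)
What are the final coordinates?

Step 1: Scale (5, -6) by 3 → (15, -18)
Step 2: Translate by (5, 0) → (20, -18)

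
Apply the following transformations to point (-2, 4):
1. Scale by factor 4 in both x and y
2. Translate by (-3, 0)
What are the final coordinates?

Step 1: Scale (-2, 4) by 4 → (-8, 16)
Step 2: Translate by (-3, 0) → (-11, 16)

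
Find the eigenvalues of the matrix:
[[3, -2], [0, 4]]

Characteristic equation: det(A - λI) = 0
λ² - (trace)λ + (det) = 0
trace = 3 + 4 = 7, det = (3)(4) - (-2)(0) = 12
λ² - (7)λ + (12) = 0
λ = (7 ± √((7)² - 4·(12))) / 2 = (7 ± √1) / 2
Solving: λ = 3, 4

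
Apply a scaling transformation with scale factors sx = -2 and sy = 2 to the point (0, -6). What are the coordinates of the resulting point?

Scaling matrix:
[[-2, 0], [0, 2]]
Result: (0 × -2, -6 × 2) = (0, -12)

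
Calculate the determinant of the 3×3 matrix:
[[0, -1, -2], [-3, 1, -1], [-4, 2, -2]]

Expansion along first row:
det = 0·det([[1,-1],[2,-2]]) - -1·det([[-3,-1],[-4,-2]]) + -2·det([[-3,1],[-4,2]])
    = 0·(1·-2 - -1·2) - -1·(-3·-2 - -1·-4) + -2·(-3·2 - 1·-4)
    = 0·0 - -1·2 + -2·-2
    = 0 + 2 + 4 = 6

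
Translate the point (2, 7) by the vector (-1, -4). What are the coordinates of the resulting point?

Translation by (-1, -4) (homogeneous matrix [[1, 0, -1], [0, 1, -4], [0, 0, 1]]):
x' = 2 + -1 = 1
y' = 7 + -4 = 3
Result: (1, 3)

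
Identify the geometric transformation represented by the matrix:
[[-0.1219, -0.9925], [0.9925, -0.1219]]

This matrix represents: rotation by 97° counterclockwise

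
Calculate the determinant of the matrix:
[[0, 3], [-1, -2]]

For a 2×2 matrix [[a, b], [c, d]], det = ad - bc
det = (0)(-2) - (3)(-1) = 0 - -3 = 3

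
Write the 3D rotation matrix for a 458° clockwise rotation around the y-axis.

Rotation matrix for clockwise 458° around y-axis:
A clockwise rotation by 458° is a counterclockwise rotation by -458°.
cos(-458°) = -0.1392, sin(-458°) = -0.9903
Result: [[-0.1392, 0, -0.9903], [0, 1, 0], [0.9903, 0, -0.1392]]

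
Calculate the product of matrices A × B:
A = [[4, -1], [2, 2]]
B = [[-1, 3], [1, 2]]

Matrix multiplication:
C[0][0] = 4×-1 + -1×1 = -5
C[0][1] = 4×3 + -1×2 = 10
C[1][0] = 2×-1 + 2×1 = 0
C[1][1] = 2×3 + 2×2 = 10
Result: [[-5, 10], [0, 10]]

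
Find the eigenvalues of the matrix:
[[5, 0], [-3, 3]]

Characteristic equation: det(A - λI) = 0
λ² - (trace)λ + (det) = 0
trace = 5 + 3 = 8, det = (5)(3) - (0)(-3) = 15
λ² - (8)λ + (15) = 0
λ = (8 ± √((8)² - 4·(15))) / 2 = (8 ± √4) / 2
Solving: λ = 3, 5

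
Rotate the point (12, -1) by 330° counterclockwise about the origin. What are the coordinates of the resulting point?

Rotation matrix for 330°: [[cos 330°, -sin 330°], [sin 330°, cos 330°]] ≈ [[0.866025, 0.500000], [-0.500000, 0.866025]]
[[0.866025, 0.500000], [-0.500000, 0.866025]] × [12, -1]ᵀ ≈ [9.8923, -6.8660]ᵀ
Result: (9.8923, -6.8660)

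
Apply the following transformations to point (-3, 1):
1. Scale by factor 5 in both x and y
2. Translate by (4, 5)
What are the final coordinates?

Step 1: Scale (-3, 1) by 5 → (-15, 5)
Step 2: Translate by (4, 5) → (-11, 10)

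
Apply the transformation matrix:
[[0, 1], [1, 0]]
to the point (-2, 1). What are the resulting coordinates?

Matrix multiplication:
[[0, 1], [1, 0]] × [-2, 1]ᵀ
= [(0)(-2) + (1)(1), (1)(-2) + (0)(1)]ᵀ
= [1, -2]ᵀ
Result: (1, -2)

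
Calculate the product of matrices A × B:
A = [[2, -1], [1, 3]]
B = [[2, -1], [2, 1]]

Matrix multiplication:
C[0][0] = 2×2 + -1×2 = 2
C[0][1] = 2×-1 + -1×1 = -3
C[1][0] = 1×2 + 3×2 = 8
C[1][1] = 1×-1 + 3×1 = 2
Result: [[2, -3], [8, 2]]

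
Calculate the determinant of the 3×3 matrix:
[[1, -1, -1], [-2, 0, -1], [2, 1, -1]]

Expansion along first row:
det = 1·det([[0,-1],[1,-1]]) - -1·det([[-2,-1],[2,-1]]) + -1·det([[-2,0],[2,1]])
    = 1·(0·-1 - -1·1) - -1·(-2·-1 - -1·2) + -1·(-2·1 - 0·2)
    = 1·1 - -1·4 + -1·-2
    = 1 + 4 + 2 = 7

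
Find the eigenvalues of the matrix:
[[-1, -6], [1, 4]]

Characteristic equation: det(A - λI) = 0
λ² - (trace)λ + (det) = 0
trace = -1 + 4 = 3, det = (-1)(4) - (-6)(1) = 2
λ² - (3)λ + (2) = 0
λ = (3 ± √((3)² - 4·(2))) / 2 = (3 ± √1) / 2
Solving: λ = 1, 2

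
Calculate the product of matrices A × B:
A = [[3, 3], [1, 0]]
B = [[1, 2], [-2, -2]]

Matrix multiplication:
C[0][0] = 3×1 + 3×-2 = -3
C[0][1] = 3×2 + 3×-2 = 0
C[1][0] = 1×1 + 0×-2 = 1
C[1][1] = 1×2 + 0×-2 = 2
Result: [[-3, 0], [1, 2]]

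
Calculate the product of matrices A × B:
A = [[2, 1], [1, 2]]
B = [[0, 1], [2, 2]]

Matrix multiplication:
C[0][0] = 2×0 + 1×2 = 2
C[0][1] = 2×1 + 1×2 = 4
C[1][0] = 1×0 + 2×2 = 4
C[1][1] = 1×1 + 2×2 = 5
Result: [[2, 4], [4, 5]]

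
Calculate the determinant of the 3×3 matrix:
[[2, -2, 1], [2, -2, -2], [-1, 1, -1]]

Expansion along first row:
det = 2·det([[-2,-2],[1,-1]]) - -2·det([[2,-2],[-1,-1]]) + 1·det([[2,-2],[-1,1]])
    = 2·(-2·-1 - -2·1) - -2·(2·-1 - -2·-1) + 1·(2·1 - -2·-1)
    = 2·4 - -2·-4 + 1·0
    = 8 + -8 + 0 = 0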